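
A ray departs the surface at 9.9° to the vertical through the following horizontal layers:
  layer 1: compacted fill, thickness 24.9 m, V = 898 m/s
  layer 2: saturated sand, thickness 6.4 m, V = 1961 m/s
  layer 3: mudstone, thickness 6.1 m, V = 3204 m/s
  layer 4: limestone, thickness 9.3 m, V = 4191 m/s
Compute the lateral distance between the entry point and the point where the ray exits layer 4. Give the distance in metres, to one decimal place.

Ray parameter p = sin 9.9° / 898 m/s = 1.9146e-04 s/m.
Layer 1: θ = 9.90°; offset = 24.9·tan 9.90° = 4.346 m.
Layer 2: sin θ = p·1961 = 0.3754 → θ = 22.05°; offset = 6.4·tan 22.05° = 2.593 m.
Layer 3: sin θ = p·3204 = 0.6134 → θ = 37.84°; offset = 6.1·tan 37.84° = 4.738 m.
Layer 4: sin θ = p·4191 = 0.8024 → θ = 53.36°; offset = 9.3·tan 53.36° = 12.504 m.
Σ offsets = 24.181 m.

24.2 m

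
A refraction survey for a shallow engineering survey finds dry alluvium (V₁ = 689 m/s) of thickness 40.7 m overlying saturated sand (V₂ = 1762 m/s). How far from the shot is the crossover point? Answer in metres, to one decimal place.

x_cross = 2h·√((V₂+V₁)/(V₂−V₁)).
(V₂+V₁)/(V₂−V₁) = (1762+689)/(1762−689) = 2.2842; √ = 1.5114.
x_cross = 2·40.7·1.5114 = 123.03 m.

123.0 m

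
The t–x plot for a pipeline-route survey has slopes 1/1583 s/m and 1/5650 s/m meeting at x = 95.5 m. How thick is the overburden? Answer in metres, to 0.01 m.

x_cross = 2h·√((V₂+V₁)/(V₂−V₁)) → h = x_cross / (2·√((V₂+V₁)/(V₂−V₁))).
√((V₂+V₁)/(V₂−V₁)) = √((5650+1583)/(5650−1583)) = 1.3336.
h = 95.5 / (2·1.3336) = 35.81 m.

35.81 m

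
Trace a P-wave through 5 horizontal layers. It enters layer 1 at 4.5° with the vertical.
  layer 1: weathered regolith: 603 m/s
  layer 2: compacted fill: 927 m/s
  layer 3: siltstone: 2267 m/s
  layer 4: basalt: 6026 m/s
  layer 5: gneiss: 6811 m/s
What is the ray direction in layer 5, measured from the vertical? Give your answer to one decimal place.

62.4°

Snell's law across each interface conserves sin θ / V, so sin θ_5 = V_5·sin θ₁/V₁.
sin θ_5 = 6811 × sin 4.5° / 603 = 0.8862.
θ_5 = arcsin 0.8862 = 62.40°.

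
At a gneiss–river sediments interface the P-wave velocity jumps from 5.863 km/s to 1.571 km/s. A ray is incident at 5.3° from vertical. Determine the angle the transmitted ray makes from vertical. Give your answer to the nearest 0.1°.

sin θ₁/V₁ = sin θ₂/V₂ ⇒ sin θ₂ = 1.571·sin 5.3°/5.863 = 1.571·0.0924/5.863 = 0.0248.
θ₂ = sin⁻¹(0.0248) = 1.42° (from vertical).

1.4°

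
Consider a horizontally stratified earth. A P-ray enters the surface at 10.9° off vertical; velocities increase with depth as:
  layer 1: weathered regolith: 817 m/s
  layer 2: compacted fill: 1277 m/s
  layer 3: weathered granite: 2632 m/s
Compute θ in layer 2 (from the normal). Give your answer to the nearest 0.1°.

Ray parameter p = sin 10.9° / 817 = 2.3145e-04 s/m.
sin θ_2 = p·V_2 = 2.3145e-04 × 1277 = 0.2956.
θ_2 = arcsin 0.2956 = 17.19°.

17.2°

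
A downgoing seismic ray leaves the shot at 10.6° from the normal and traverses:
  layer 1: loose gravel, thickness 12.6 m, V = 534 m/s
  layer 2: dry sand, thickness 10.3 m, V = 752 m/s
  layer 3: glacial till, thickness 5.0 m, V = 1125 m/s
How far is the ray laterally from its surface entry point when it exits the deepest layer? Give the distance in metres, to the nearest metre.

7 m

p = sin θ₁/V₁ = sin 10.6°/534 = 3.4448e-04 s/m is conserved through the stack.
Layer 1: θ = 10.60°; offset = 12.6·tan 10.60° = 2.358 m.
Layer 2: sin θ = p·752 = 0.2590 → θ = 15.01°; offset = 10.3·tan 15.01° = 2.762 m.
Layer 3: sin θ = p·1125 = 0.3875 → θ = 22.80°; offset = 5.0·tan 22.80° = 2.102 m.
Total horizontal offset = 7.222 m.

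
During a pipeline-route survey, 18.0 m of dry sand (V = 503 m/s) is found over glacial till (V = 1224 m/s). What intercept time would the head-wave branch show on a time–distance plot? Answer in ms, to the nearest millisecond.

θ_c = arcsin(V₁/V₂) = arcsin(503/1224) = 24.26°; cos θ_c = 0.9117.
tᵢ = 2h·cos θ_c / V₁ = 2·18.0·0.9117 / 503 = 0.06525 s.

65 ms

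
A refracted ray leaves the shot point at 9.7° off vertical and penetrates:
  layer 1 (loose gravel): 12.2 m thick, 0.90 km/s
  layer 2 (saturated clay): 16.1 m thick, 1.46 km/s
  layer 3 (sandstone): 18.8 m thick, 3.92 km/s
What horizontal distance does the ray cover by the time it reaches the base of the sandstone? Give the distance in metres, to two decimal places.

26.97 m

p = sin θ₁/V₁ = sin 9.7°/0.90 = 1.8721e-01 s/km is conserved through the stack.
Layer 1: θ = 9.70°; offset = 12.2·tan 9.70° = 2.0854 m.
Layer 2: sin θ = p·1.46 = 0.2733 → θ = 15.86°; offset = 16.1·tan 15.86° = 4.5748 m.
Layer 3: sin θ = p·3.92 = 0.7339 → θ = 47.21°; offset = 18.8·tan 47.21° = 20.3102 m.
Total horizontal offset = 26.9704 m.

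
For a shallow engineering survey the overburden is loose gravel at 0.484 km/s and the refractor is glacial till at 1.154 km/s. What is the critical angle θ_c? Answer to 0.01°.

24.80°

At critical incidence the refracted ray runs along the interface (θ₂ = 90°), so sin θ_c = V₁/V₂.
θ_c = arcsin(0.484/1.154) = arcsin 0.4194 = 24.80°.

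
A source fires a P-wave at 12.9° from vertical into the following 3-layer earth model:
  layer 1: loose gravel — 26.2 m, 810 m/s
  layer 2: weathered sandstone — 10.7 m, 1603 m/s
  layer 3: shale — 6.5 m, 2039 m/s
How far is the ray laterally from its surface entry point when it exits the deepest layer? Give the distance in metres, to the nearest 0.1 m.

15.7 m

p = sin θ₁/V₁ = sin 12.9°/810 = 2.7562e-04 s/m is conserved through the stack.
Layer 1: θ = 12.90°; offset = 26.2·tan 12.90° = 6.001 m.
Layer 2: sin θ = p·1603 = 0.4418 → θ = 26.22°; offset = 10.7·tan 26.22° = 5.270 m.
Layer 3: sin θ = p·2039 = 0.5620 → θ = 34.19°; offset = 6.5·tan 34.19° = 4.416 m.
Σ offsets = 15.686 m.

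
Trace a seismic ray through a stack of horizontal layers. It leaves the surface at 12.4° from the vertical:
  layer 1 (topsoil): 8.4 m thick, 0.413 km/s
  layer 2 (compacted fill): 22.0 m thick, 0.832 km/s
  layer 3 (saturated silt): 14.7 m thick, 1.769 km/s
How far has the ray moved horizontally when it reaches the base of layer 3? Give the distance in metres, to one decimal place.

46.9 m

p = sin θ₁/V₁ = sin 12.4°/0.413 = 5.1994e-01 s/km is conserved through the stack.
Layer 1: θ = 12.40°; offset = 8.4·tan 12.40° = 1.847 m.
Layer 2: sin θ = p·0.832 = 0.4326 → θ = 25.63°; offset = 22.0·tan 25.63° = 10.556 m.
Layer 3: sin θ = p·1.769 = 0.9198 → θ = 66.89°; offset = 14.7·tan 66.89° = 34.452 m.
Σ offsets = 46.855 m.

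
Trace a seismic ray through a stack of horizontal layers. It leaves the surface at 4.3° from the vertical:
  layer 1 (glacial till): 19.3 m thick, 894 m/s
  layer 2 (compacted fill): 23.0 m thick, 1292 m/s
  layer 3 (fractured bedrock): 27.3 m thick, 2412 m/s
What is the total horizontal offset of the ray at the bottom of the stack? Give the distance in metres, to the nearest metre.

10 m

p = sin θ₁/V₁ = sin 4.3°/894 = 8.3869e-05 s/m is conserved through the stack.
Layer 1: θ = 4.30°; offset = 19.3·tan 4.30° = 1.451 m.
Layer 2: sin θ = p·1292 = 0.1084 → θ = 6.22°; offset = 23.0·tan 6.22° = 2.507 m.
Layer 3: sin θ = p·2412 = 0.2023 → θ = 11.67°; offset = 27.3·tan 11.67° = 5.639 m.
Σ offsets = 9.597 m.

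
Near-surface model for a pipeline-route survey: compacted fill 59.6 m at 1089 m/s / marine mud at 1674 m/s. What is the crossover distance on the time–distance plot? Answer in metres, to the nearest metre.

x_cross = 2h·√((V₂+V₁)/(V₂−V₁)).
(V₂+V₁)/(V₂−V₁) = (1674+1089)/(1674−1089) = 4.7231; √ = 2.1733.
x_cross = 2·59.6·2.1733 = 259.05 m.

259 m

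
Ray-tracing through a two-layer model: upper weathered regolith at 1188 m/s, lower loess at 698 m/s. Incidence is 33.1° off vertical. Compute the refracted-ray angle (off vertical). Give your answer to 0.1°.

Snell's law: sin θ₂ = (V₂/V₁)·sin θ₁ = (698/1188)·sin 33.1° = 0.3209.
θ₂ = arcsin 0.3209 = 18.71° from the normal.

18.7°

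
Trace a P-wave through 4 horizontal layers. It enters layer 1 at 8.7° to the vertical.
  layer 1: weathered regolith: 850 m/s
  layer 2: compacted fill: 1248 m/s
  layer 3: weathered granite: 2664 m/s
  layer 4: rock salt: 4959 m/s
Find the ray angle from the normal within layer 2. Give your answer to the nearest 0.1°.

12.8°

Ray parameter p = sin 8.7° / 850 = 1.7795e-04 s/m.
sin θ_2 = p·V_2 = 1.7795e-04 × 1248 = 0.2221.
θ_2 = 12.83° from the vertical.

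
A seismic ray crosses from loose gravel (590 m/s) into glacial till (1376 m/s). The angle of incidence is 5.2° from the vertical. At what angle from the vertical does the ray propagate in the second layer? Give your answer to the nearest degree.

Snell's law: sin θ₂ = (V₂/V₁)·sin θ₁ = (1376/590)·sin 5.2° = 0.2114.
θ₂ = arcsin 0.2114 = 12.20° from the normal.

12°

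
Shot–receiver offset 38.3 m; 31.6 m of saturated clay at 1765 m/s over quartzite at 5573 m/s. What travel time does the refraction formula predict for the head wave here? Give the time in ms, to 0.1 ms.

40.8 ms

θ_c = arcsin(V₁/V₂) = arcsin(1765/5573) = 18.46°, cos θ_c = 0.9485.
Intercept time tᵢ = 2h cos θ_c / V₁ = 2·31.6·0.9485/1765 = 0.03396 s.
t = x/V₂ + tᵢ = 38.3/5573 + 0.03396 = 0.04084 s.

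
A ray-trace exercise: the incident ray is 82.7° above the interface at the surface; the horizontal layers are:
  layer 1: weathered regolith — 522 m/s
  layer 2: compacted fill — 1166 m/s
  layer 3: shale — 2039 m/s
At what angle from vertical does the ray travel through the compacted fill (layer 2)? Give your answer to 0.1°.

From the normal: θ₁ = 90° − 82.7° = 7.3°.
Ray parameter p = sin 7.3° / 522 = 2.4342e-04 s/m.
sin θ_2 = p·V_2 = 2.4342e-04 × 1166 = 0.2838.
θ_2 = arcsin 0.2838 = 16.49°.

16.5°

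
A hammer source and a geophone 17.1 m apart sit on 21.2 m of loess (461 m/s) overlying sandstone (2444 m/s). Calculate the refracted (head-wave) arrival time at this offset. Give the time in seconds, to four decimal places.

θ_c = arcsin(V₁/V₂) = arcsin(461/2444) = 10.87°, cos θ_c = 0.9820.
Intercept time tᵢ = 2h cos θ_c / V₁ = 2·21.2·0.9820/461 = 0.09032 s.
t = x/V₂ + tᵢ = 17.1/2444 + 0.09032 = 0.09732 s.

0.0973 s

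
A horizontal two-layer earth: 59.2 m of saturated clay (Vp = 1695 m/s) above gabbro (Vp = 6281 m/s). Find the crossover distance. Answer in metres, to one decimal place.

x_cross = 2h·√((V₂+V₁)/(V₂−V₁)).
(V₂+V₁)/(V₂−V₁) = (6281+1695)/(6281−1695) = 1.7392; √ = 1.3188.
x_cross = 2·59.2·1.3188 = 156.14 m.

156.1 m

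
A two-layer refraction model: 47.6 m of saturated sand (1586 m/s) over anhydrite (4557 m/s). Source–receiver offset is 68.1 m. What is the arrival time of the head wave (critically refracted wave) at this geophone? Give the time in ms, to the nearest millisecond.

71 ms

t = x/V₂ + 2h·√(V₂²−V₁²)/(V₁V₂).
√(V₂²−V₁²) = √(4557²−1586²) = 4272.1 m/s; delay term = 2·47.6·4272.1/(1586·4557) = 0.05627 s.
t = 68.1/4557 + 0.05627 = 0.07122 s.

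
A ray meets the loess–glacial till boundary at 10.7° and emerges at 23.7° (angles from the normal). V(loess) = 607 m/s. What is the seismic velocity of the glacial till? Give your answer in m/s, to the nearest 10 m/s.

1310 m/s

sin 10.7° = 0.1857; sin 23.7° = 0.4019.
V₂ = V₁·(sin θ₂/sin θ₁) = 607·(0.4019/0.1857) = 1314.09 m/s.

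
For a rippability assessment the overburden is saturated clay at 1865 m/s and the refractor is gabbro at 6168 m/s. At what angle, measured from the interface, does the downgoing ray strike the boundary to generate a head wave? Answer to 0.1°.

Critical incidence: sin θ_c = V₁/V₂ = 1865/6168 = 0.3024.
θ_c = arcsin 0.3024 = 17.60°.
Measured from the interface: 90° − 17.60° = 72.40°.

72.4°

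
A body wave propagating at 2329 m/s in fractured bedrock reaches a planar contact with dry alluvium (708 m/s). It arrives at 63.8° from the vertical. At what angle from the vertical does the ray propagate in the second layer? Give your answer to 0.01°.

Snell's law: sin θ₂ = (V₂/V₁)·sin θ₁ = (708/2329)·sin 63.8° = 0.2728.
θ₂ = sin⁻¹(0.2728) = 15.83° (from vertical).

15.83°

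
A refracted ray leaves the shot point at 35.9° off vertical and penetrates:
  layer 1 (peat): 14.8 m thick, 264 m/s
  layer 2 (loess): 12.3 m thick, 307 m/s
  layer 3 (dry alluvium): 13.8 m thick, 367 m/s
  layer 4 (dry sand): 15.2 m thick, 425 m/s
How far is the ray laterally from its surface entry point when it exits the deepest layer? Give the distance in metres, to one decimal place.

85.1 m

Apply Snell's law at each interface; in layer i the horizontal offset is hᵢ·tan θᵢ.
Layer 1: θ = 35.90°; offset = 14.8·tan 35.90° = 10.713 m.
Layer 2: sin θ = 307·sin 35.9°/264 = 0.6819, θ = 42.99°; offset = 12.3·tan 42.99° = 11.466 m.
Layer 3: sin θ = 367·sin 35.9°/264 = 0.8151, θ = 54.60°; offset = 13.8·tan 54.60° = 19.420 m.
Layer 4: sin θ = 425·sin 35.9°/264 = 0.9440, θ = 70.73°; offset = 15.2·tan 70.73° = 43.476 m.
Σ offsets = 85.075 m.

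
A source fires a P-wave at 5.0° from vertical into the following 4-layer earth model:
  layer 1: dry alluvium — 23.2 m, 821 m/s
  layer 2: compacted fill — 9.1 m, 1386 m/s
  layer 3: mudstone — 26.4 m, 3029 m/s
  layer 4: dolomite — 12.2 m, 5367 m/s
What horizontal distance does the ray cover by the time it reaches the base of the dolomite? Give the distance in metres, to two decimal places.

Ray parameter p = sin 5.0° / 821 m/s = 1.0616e-04 s/m.
Layer 1: θ = 5.00°; offset = 23.2·tan 5.00° = 2.0297 m.
Layer 2: sin θ = p·1386 = 0.1471 → θ = 8.46°; offset = 9.1·tan 8.46° = 1.3537 m.
Layer 3: sin θ = p·3029 = 0.3216 → θ = 18.76°; offset = 26.4·tan 18.76° = 8.9651 m.
Layer 4: sin θ = p·5367 = 0.5698 → θ = 34.73°; offset = 12.2·tan 34.73° = 8.4580 m.
Σ offsets = 20.8065 m.

20.81 m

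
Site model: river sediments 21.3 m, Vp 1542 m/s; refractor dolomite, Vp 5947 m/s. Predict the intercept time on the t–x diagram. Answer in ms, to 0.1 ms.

26.7 ms

θ_c = arcsin(V₁/V₂) = arcsin(1542/5947) = 15.03°; cos θ_c = 0.9658.
tᵢ = 2h·cos θ_c / V₁ = 2·21.3·0.9658 / 1542 = 0.02668 s.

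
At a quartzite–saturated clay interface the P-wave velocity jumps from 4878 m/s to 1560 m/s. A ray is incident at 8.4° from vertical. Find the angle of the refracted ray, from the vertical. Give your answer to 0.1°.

2.7°

Snell's law: sin θ₂ = (V₂/V₁)·sin θ₁ = (1560/4878)·sin 8.4° = 0.0467.
θ₂ = sin⁻¹(0.0467) = 2.68° (from vertical).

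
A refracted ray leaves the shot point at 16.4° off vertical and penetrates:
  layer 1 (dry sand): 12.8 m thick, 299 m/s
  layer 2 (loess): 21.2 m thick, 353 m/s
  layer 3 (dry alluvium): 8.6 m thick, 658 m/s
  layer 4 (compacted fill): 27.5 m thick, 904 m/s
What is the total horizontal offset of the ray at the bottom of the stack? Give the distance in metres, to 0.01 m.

Ray parameter p = sin 16.4° / 299 m/s = 9.4429e-04 s/m.
Layer 1: θ = 16.40°; offset = 12.8·tan 16.40° = 3.7672 m.
Layer 2: sin θ = p·353 = 0.3333 → θ = 19.47°; offset = 21.2·tan 19.47° = 7.4953 m.
Layer 3: sin θ = p·658 = 0.6213 → θ = 38.41°; offset = 8.6·tan 38.41° = 6.8197 m.
Layer 4: sin θ = p·904 = 0.8536 → θ = 58.61°; offset = 27.5·tan 58.61° = 45.0685 m.
Summing the layer offsets gives 63.1508 m.

63.15 m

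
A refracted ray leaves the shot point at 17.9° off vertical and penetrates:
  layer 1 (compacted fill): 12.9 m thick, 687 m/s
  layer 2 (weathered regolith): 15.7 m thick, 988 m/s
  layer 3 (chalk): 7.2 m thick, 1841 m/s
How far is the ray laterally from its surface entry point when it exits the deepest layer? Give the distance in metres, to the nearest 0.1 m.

Apply Snell's law at each interface; in layer i the horizontal offset is hᵢ·tan θᵢ.
Layer 1: θ = 17.90°; offset = 12.9·tan 17.90° = 4.167 m.
Layer 2: sin θ = 988·sin 17.9°/687 = 0.4420, θ = 26.23°; offset = 15.7·tan 26.23° = 7.737 m.
Layer 3: sin θ = 1841·sin 17.9°/687 = 0.8236, θ = 55.45°; offset = 7.2·tan 55.45° = 10.457 m.
Σ offsets = 22.360 m.

22.4 m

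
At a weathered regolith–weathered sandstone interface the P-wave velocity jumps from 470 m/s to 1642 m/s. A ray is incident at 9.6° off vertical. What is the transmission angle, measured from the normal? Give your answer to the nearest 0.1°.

Snell's law: sin θ₂ = (V₂/V₁)·sin θ₁ = (1642/470)·sin 9.6° = 0.5826.
θ₂ = sin⁻¹(0.5826) = 35.64° (from vertical).

35.6°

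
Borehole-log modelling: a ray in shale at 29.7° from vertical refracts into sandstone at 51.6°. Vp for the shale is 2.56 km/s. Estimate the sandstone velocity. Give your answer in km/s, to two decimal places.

sin 29.7° = 0.4955; sin 51.6° = 0.7837.
V₂ = V₁·(sin θ₂/sin θ₁) = 2.56·(0.7837/0.4955) = 4.05 km/s.

4.05 km/s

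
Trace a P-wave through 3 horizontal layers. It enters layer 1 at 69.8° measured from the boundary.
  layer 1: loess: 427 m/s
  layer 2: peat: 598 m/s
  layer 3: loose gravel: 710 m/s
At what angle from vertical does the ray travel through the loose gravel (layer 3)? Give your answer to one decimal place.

35.0°

From the normal: θ₁ = 90° − 69.8° = 20.2°.
Ray parameter p = sin 20.2° / 427 = 8.0866e-04 s/m.
sin θ_3 = p·V_3 = 8.0866e-04 × 710 = 0.5741.
θ_3 = arcsin 0.5741 = 35.04°.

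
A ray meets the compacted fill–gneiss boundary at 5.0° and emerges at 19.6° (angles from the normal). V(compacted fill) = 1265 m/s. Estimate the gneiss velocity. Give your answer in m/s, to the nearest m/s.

4869 m/s

sin 5.0° = 0.0872; sin 19.6° = 0.3355.
V₂ = V₁·(sin θ₂/sin θ₁) = 1265·(0.3355/0.0872) = 4868.83 m/s.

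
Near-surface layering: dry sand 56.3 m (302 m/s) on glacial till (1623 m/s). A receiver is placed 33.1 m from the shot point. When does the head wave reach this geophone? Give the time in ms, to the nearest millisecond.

387 ms

θ_c = arcsin(V₁/V₂) = arcsin(302/1623) = 10.72°, cos θ_c = 0.9825.
Intercept time tᵢ = 2h cos θ_c / V₁ = 2·56.3·0.9825/302 = 0.36634 s.
t = x/V₂ + tᵢ = 33.1/1623 + 0.36634 = 0.38673 s.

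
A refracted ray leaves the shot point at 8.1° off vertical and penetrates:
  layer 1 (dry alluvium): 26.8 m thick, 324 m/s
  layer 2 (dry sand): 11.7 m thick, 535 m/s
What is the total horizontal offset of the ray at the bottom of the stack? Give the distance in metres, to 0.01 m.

6.61 m

Apply Snell's law at each interface; in layer i the horizontal offset is hᵢ·tan θᵢ.
Layer 1: θ = 8.10°; offset = 26.8·tan 8.10° = 3.8142 m.
Layer 2: sin θ = 535·sin 8.1°/324 = 0.2327, θ = 13.45°; offset = 11.7·tan 13.45° = 2.7989 m.
Summing the layer offsets gives 6.6131 m.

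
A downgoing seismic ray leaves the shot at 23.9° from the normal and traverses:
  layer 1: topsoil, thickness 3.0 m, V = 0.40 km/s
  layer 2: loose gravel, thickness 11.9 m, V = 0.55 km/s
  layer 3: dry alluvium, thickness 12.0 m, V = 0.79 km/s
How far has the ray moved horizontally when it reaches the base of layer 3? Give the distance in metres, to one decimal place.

25.3 m

p = sin θ₁/V₁ = sin 23.9°/0.40 = 1.0129e+00 s/km is conserved through the stack.
Layer 1: θ = 23.90°; offset = 3.0·tan 23.90° = 1.329 m.
Layer 2: sin θ = p·0.55 = 0.5571 → θ = 33.85°; offset = 11.9·tan 33.85° = 7.982 m.
Layer 3: sin θ = p·0.79 = 0.8002 → θ = 53.14°; offset = 12.0·tan 53.14° = 16.009 m.
Total horizontal offset = 25.320 m.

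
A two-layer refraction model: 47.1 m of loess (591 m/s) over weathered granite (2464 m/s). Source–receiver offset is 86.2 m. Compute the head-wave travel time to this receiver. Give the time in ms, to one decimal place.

189.7 ms

t = x/V₂ + 2h·√(V₂²−V₁²)/(V₁V₂).
√(V₂²−V₁²) = √(2464²−591²) = 2392.1 m/s; delay term = 2·47.1·2392.1/(591·2464) = 0.15474 s.
t = 86.2/2464 + 0.15474 = 0.18972 s.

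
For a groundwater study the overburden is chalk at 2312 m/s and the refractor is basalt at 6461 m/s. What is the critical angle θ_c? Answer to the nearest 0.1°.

21.0°

Critical incidence: sin θ_c = V₁/V₂ = 2312/6461 = 0.3578.
θ_c = arcsin 0.3578 = 20.97°.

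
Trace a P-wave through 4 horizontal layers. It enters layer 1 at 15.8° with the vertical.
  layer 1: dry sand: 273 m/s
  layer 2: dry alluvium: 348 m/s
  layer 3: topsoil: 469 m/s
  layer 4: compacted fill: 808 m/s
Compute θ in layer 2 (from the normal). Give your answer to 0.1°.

20.3°

Ray parameter p = sin 15.8° / 273 = 9.9736e-04 s/m.
sin θ_2 = p·V_2 = 9.9736e-04 × 348 = 0.3471.
θ_2 = 20.31° from the vertical.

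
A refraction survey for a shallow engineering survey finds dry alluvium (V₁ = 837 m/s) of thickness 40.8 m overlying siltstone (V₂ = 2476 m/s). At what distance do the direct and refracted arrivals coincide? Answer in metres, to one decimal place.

θ_c = arcsin(837/2476) = 19.76°, so cos θ_c = 0.9411 and tᵢ = 2h cos θ_c/V₁ = 0.0918 s.
At crossover x/V₁ = x/V₂ + tᵢ ⇒ x = tᵢ/(1/V₁ − 1/V₂) = 0.09175/(1.1947e-03 − 4.0388e-04) = 116.01 m.

116.0 m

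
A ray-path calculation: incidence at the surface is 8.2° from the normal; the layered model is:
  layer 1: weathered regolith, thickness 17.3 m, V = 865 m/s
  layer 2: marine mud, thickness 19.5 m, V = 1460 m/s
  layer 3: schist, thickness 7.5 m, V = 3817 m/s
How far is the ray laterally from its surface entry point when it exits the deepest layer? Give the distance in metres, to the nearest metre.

Ray parameter p = sin 8.2° / 865 m/s = 1.6489e-04 s/m.
Layer 1: θ = 8.20°; offset = 17.3·tan 8.20° = 2.493 m.
Layer 2: sin θ = p·1460 = 0.2407 → θ = 13.93°; offset = 19.5·tan 13.93° = 4.837 m.
Layer 3: sin θ = p·3817 = 0.6294 → θ = 39.00°; offset = 7.5·tan 39.00° = 6.074 m.
Σ offsets = 13.404 m.

13 m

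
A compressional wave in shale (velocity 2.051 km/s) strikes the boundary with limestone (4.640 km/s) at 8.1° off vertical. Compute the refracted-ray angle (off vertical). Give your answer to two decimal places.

sin θ₁/V₁ = sin θ₂/V₂ ⇒ sin θ₂ = 4.640·sin 8.1°/2.051 = 4.640·0.1409/2.051 = 0.3188.
θ₂ = sin⁻¹(0.3188) = 18.59° (from vertical).

18.59°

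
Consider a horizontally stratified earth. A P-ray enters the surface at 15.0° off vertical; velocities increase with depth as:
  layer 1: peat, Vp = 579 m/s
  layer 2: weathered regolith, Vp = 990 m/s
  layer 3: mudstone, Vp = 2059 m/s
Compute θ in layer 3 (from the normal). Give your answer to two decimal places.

Snell's law across each interface conserves sin θ / V, so sin θ_3 = V_3·sin θ₁/V₁.
sin θ_3 = 2059 × sin 15.0° / 579 = 0.9204.
θ_3 = arcsin 0.9204 = 66.98°.

66.98°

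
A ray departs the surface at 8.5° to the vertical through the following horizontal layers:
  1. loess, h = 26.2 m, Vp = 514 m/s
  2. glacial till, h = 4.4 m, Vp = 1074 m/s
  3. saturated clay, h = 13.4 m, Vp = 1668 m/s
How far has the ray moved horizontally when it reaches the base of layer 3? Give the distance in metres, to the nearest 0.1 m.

p = sin θ₁/V₁ = sin 8.5°/514 = 2.8757e-04 s/m is conserved through the stack.
Layer 1: θ = 8.50°; offset = 26.2·tan 8.50° = 3.916 m.
Layer 2: sin θ = p·1074 = 0.3088 → θ = 17.99°; offset = 4.4·tan 17.99° = 1.429 m.
Layer 3: sin θ = p·1668 = 0.4797 → θ = 28.66°; offset = 13.4·tan 28.66° = 7.325 m.
Σ offsets = 12.670 m.

12.7 m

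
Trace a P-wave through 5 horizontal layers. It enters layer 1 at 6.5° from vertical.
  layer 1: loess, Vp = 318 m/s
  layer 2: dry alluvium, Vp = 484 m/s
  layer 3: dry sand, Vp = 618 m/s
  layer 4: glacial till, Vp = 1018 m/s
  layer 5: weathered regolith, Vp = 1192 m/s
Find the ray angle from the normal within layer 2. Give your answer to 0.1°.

9.9°

Ray parameter p = sin 6.5° / 318 = 3.5598e-04 s/m.
sin θ_2 = p·V_2 = 3.5598e-04 × 484 = 0.1723.
θ_2 = arcsin 0.1723 = 9.92°.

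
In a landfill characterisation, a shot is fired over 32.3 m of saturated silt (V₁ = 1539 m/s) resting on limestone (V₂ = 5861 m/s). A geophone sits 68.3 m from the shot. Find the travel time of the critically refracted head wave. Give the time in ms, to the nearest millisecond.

52 ms

θ_c = arcsin(V₁/V₂) = arcsin(1539/5861) = 15.22°, cos θ_c = 0.9649.
Intercept time tᵢ = 2h cos θ_c / V₁ = 2·32.3·0.9649/1539 = 0.04050 s.
t = x/V₂ + tᵢ = 68.3/5861 + 0.04050 = 0.05216 s.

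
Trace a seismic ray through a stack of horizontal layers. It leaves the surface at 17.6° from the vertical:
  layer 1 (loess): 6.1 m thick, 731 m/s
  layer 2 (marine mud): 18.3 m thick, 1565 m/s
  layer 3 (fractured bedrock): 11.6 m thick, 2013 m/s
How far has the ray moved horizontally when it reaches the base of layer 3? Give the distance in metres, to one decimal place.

Ray parameter p = sin 17.6° / 731 m/s = 4.1364e-04 s/m.
Layer 1: θ = 17.60°; offset = 6.1·tan 17.60° = 1.935 m.
Layer 2: sin θ = p·1565 = 0.6473 → θ = 40.34°; offset = 18.3·tan 40.34° = 15.542 m.
Layer 3: sin θ = p·2013 = 0.8327 → θ = 56.37°; offset = 11.6·tan 56.37° = 17.441 m.
Σ offsets = 34.919 m.

34.9 m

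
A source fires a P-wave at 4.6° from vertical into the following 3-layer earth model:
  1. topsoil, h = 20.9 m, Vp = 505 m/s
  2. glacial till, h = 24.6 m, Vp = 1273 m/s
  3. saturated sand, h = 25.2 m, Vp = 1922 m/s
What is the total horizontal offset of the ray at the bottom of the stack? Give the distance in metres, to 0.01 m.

14.84 m

Apply Snell's law at each interface; in layer i the horizontal offset is hᵢ·tan θᵢ.
Layer 1: θ = 4.60°; offset = 20.9·tan 4.60° = 1.6816 m.
Layer 2: sin θ = 1273·sin 4.6°/505 = 0.2022, θ = 11.66°; offset = 24.6·tan 11.66° = 5.0781 m.
Layer 3: sin θ = 1922·sin 4.6°/505 = 0.3052, θ = 17.77°; offset = 25.2·tan 17.77° = 8.0773 m.
Summing the layer offsets gives 14.8370 m.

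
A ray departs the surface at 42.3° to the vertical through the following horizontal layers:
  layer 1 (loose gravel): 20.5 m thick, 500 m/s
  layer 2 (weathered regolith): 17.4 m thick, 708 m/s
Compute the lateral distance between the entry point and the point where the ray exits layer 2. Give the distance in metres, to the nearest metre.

Ray parameter p = sin 42.3° / 500 m/s = 1.3460e-03 s/m.
Layer 1: θ = 42.30°; offset = 20.5·tan 42.30° = 18.654 m.
Layer 2: sin θ = p·708 = 0.9530 → θ = 72.36°; offset = 17.4·tan 72.36° = 54.723 m.
Total horizontal offset = 73.377 m.

73 m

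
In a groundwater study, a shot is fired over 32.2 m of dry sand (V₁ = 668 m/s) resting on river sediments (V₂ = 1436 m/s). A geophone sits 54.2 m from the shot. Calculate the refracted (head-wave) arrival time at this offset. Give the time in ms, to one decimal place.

123.1 ms

θ_c = arcsin(V₁/V₂) = arcsin(668/1436) = 27.72°, cos θ_c = 0.8852.
Intercept time tᵢ = 2h cos θ_c / V₁ = 2·32.2·0.8852/668 = 0.08534 s.
t = x/V₂ + tᵢ = 54.2/1436 + 0.08534 = 0.12308 s.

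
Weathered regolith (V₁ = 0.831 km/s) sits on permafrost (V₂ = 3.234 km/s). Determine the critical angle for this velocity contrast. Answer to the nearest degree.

15°

At critical incidence the refracted ray runs along the interface (θ₂ = 90°), so sin θ_c = V₁/V₂.
θ_c = arcsin(0.831/3.234) = arcsin 0.2570 = 14.89°.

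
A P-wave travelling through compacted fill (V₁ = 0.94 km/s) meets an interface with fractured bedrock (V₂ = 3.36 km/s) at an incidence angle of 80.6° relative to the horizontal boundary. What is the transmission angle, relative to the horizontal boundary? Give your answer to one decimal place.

54.3°

Angle from the normal: 90° − 80.6° = 9.4°.
sin θ₁/V₁ = sin θ₂/V₂ ⇒ sin θ₂ = 3.36·sin 9.4°/0.94 = 3.36·0.1633/0.94 = 0.5838.
θ₂ = sin⁻¹(0.5838) = 35.72° (from vertical).
From the interface: 90° − 35.72° = 54.28°.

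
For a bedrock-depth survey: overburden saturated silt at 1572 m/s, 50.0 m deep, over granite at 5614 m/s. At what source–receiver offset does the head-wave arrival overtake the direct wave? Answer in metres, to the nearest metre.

133 m

θ_c = arcsin(1572/5614) = 16.26°, so cos θ_c = 0.9600 and tᵢ = 2h cos θ_c/V₁ = 0.0611 s.
At crossover x/V₁ = x/V₂ + tᵢ ⇒ x = tᵢ/(1/V₁ − 1/V₂) = 0.06107/(6.3613e-04 − 1.7813e-04) = 133.34 m.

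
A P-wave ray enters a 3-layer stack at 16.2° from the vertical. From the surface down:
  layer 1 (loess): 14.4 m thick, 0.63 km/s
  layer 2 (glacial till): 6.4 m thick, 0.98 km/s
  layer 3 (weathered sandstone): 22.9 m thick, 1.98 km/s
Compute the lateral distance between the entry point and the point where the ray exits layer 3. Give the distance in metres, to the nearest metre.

49 m

Apply Snell's law at each interface; in layer i the horizontal offset is hᵢ·tan θᵢ.
Layer 1: θ = 16.20°; offset = 14.4·tan 16.20° = 4.184 m.
Layer 2: sin θ = 0.98·sin 16.2°/0.63 = 0.4340, θ = 25.72°; offset = 6.4·tan 25.72° = 3.083 m.
Layer 3: sin θ = 1.98·sin 16.2°/0.63 = 0.8768, θ = 61.26°; offset = 22.9·tan 61.26° = 41.762 m.
Σ offsets = 49.029 m.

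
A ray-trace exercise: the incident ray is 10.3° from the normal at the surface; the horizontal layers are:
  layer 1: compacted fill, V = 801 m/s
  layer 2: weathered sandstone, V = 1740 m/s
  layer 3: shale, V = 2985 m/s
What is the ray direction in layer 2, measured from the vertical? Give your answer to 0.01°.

Ray parameter p = sin 10.3° / 801 = 2.2322e-04 s/m.
sin θ_2 = p·V_2 = 2.2322e-04 × 1740 = 0.3884.
θ_2 = 22.86° from the vertical.

22.86°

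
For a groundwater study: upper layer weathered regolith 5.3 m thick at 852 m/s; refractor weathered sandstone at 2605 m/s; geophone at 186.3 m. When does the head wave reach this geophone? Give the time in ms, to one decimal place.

t = x/V₂ + 2h·√(V₂²−V₁²)/(V₁V₂).
√(V₂²−V₁²) = √(2605²−852²) = 2461.7 m/s; delay term = 2·5.3·2461.7/(852·2605) = 0.01176 s.
t = 186.3/2605 + 0.01176 = 0.08327 s.

83.3 ms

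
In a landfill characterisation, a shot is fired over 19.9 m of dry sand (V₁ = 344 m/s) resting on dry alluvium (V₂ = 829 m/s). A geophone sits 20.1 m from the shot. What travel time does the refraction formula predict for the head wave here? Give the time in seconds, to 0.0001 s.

0.1295 s

θ_c = arcsin(V₁/V₂) = arcsin(344/829) = 24.52°, cos θ_c = 0.9098.
Intercept time tᵢ = 2h cos θ_c / V₁ = 2·19.9·0.9098/344 = 0.10527 s.
t = x/V₂ + tᵢ = 20.1/829 + 0.10527 = 0.12951 s.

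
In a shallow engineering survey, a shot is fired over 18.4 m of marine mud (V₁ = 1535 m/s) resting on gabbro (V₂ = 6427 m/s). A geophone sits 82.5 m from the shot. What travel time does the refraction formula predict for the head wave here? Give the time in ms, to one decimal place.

36.1 ms

θ_c = arcsin(V₁/V₂) = arcsin(1535/6427) = 13.82°, cos θ_c = 0.9711.
Intercept time tᵢ = 2h cos θ_c / V₁ = 2·18.4·0.9711/1535 = 0.02328 s.
t = x/V₂ + tᵢ = 82.5/6427 + 0.02328 = 0.03612 s.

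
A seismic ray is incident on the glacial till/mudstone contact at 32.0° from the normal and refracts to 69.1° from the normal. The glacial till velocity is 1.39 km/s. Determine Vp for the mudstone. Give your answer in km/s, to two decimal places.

2.45 km/s

Snell's law: sin 32.0°/V₁ = sin 69.1°/V₂.
V₂ = V₁·sin 69.1°/sin 32.0° = 1.39 × 1.7629 = 2.45 km/s.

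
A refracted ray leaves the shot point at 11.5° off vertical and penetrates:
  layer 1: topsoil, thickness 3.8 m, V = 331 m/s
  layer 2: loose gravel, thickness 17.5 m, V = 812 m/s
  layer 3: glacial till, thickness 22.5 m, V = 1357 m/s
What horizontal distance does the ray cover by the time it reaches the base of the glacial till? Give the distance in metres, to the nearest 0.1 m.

Apply Snell's law at each interface; in layer i the horizontal offset is hᵢ·tan θᵢ.
Layer 1: θ = 11.50°; offset = 3.8·tan 11.50° = 0.773 m.
Layer 2: sin θ = 812·sin 11.5°/331 = 0.4891, θ = 29.28°; offset = 17.5·tan 29.28° = 9.813 m.
Layer 3: sin θ = 1357·sin 11.5°/331 = 0.8173, θ = 54.82°; offset = 22.5·tan 54.82° = 31.920 m.
Summing the layer offsets gives 42.505 m.

42.5 m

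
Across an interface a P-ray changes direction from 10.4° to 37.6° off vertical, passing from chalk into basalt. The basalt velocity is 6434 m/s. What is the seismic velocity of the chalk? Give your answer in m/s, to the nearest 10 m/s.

Snell's law: sin 10.4°/V₁ = sin 37.6°/V₂.
V₁ = V₂·sin 10.4°/sin 37.6° = 6434 × 0.2959 = 1903.58 m/s.

1900 m/s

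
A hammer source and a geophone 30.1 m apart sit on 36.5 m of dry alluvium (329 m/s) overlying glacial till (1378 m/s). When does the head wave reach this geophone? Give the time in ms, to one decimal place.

237.3 ms

t = x/V₂ + 2h·√(V₂²−V₁²)/(V₁V₂).
√(V₂²−V₁²) = √(1378²−329²) = 1338.1 m/s; delay term = 2·36.5·1338.1/(329·1378) = 0.21547 s.
t = 30.1/1378 + 0.21547 = 0.23731 s.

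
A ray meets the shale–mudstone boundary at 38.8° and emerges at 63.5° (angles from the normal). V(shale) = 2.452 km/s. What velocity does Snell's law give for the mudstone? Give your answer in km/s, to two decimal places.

3.50 km/s

Snell's law: sin 38.8°/V₁ = sin 63.5°/V₂.
V₂ = V₁·sin 63.5°/sin 38.8° = 2.452 × 1.4282 = 3.50 km/s.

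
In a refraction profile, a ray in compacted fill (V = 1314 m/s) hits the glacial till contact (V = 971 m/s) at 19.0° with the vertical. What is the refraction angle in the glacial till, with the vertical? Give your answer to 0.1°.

sin θ₁/V₁ = sin θ₂/V₂ ⇒ sin θ₂ = 971·sin 19.0°/1314 = 971·0.3256/1314 = 0.2406.
θ₂ = sin⁻¹(0.2406) = 13.92° (from vertical).

13.9°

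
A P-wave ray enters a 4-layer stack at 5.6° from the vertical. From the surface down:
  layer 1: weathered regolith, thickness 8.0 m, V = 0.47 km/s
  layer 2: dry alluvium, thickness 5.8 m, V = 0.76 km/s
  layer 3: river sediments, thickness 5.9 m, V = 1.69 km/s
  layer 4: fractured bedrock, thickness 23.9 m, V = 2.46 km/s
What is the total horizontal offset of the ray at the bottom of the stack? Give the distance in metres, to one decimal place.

18.1 m

Ray parameter p = sin 5.6° / 0.47 km/s = 2.0762e-01 s/km.
Layer 1: θ = 5.60°; offset = 8.0·tan 5.60° = 0.784 m.
Layer 2: sin θ = p·0.76 = 0.1578 → θ = 9.08°; offset = 5.8·tan 9.08° = 0.927 m.
Layer 3: sin θ = p·1.69 = 0.3509 → θ = 20.54°; offset = 5.9·tan 20.54° = 2.211 m.
Layer 4: sin θ = p·2.46 = 0.5108 → θ = 30.71°; offset = 23.9·tan 30.71° = 14.199 m.
Summing the layer offsets gives 18.121 m.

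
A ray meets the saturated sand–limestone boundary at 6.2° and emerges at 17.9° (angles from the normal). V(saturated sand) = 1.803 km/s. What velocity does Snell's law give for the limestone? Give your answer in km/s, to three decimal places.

5.131 km/s

Snell's law: sin 6.2°/V₁ = sin 17.9°/V₂.
V₂ = V₁·sin 17.9°/sin 6.2° = 1.803 × 2.8459 = 5.131 km/s.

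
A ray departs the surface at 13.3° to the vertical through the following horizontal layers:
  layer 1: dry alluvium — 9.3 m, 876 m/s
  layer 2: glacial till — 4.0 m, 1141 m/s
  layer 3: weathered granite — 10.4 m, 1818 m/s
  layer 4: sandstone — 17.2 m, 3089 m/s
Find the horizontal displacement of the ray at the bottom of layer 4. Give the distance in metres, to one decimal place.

33.0 m

Apply Snell's law at each interface; in layer i the horizontal offset is hᵢ·tan θᵢ.
Layer 1: θ = 13.30°; offset = 9.3·tan 13.30° = 2.198 m.
Layer 2: sin θ = 1141·sin 13.3°/876 = 0.2996, θ = 17.44°; offset = 4.0·tan 17.44° = 1.256 m.
Layer 3: sin θ = 1818·sin 13.3°/876 = 0.4774, θ = 28.52°; offset = 10.4·tan 28.52° = 5.651 m.
Layer 4: sin θ = 3089·sin 13.3°/876 = 0.8112, θ = 54.21°; offset = 17.2·tan 54.21° = 23.861 m.
Σ offsets = 32.967 m.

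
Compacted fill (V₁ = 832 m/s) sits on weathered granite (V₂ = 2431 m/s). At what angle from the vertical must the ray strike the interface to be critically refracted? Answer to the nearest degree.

20°

At critical incidence the refracted ray runs along the interface (θ₂ = 90°), so sin θ_c = V₁/V₂.
θ_c = arcsin(832/2431) = arcsin 0.3422 = 20.01°.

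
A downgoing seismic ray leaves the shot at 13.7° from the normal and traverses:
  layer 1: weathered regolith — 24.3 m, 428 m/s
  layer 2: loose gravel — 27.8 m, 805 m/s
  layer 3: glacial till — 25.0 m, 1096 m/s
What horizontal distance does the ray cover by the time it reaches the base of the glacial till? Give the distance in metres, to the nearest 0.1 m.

38.8 m

p = sin θ₁/V₁ = sin 13.7°/428 = 5.5336e-04 s/m is conserved through the stack.
Layer 1: θ = 13.70°; offset = 24.3·tan 13.70° = 5.924 m.
Layer 2: sin θ = p·805 = 0.4455 → θ = 26.45°; offset = 27.8·tan 26.45° = 13.832 m.
Layer 3: sin θ = p·1096 = 0.6065 → θ = 37.34°; offset = 25.0·tan 37.34° = 19.069 m.
Total horizontal offset = 38.825 m.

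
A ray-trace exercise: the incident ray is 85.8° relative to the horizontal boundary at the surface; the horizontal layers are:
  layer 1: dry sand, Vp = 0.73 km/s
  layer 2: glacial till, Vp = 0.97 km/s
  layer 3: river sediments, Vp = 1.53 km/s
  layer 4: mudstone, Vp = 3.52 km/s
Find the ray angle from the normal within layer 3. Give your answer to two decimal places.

8.83°

From the normal: θ₁ = 90° − 85.8° = 4.2°.
Ray parameter p = sin 4.2° / 0.73 = 1.0033e-01 s/km.
sin θ_3 = p·V_3 = 1.0033e-01 × 1.53 = 0.1535.
θ_3 = arcsin 0.1535 = 8.83°.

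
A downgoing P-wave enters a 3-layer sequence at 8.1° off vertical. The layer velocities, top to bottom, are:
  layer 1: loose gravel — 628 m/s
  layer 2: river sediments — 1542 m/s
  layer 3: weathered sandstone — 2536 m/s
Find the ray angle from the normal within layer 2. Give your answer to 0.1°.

20.2°

Snell's law across each interface conserves sin θ / V, so sin θ_2 = V_2·sin θ₁/V₁.
sin θ_2 = 1542 × sin 8.1° / 628 = 0.3460.
θ_2 = 20.24° from the vertical.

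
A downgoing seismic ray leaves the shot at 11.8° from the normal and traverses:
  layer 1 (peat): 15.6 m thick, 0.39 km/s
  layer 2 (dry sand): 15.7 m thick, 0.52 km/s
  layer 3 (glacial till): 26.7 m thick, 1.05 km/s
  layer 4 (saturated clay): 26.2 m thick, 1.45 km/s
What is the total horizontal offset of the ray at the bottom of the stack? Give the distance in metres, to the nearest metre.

p = sin θ₁/V₁ = sin 11.8°/0.39 = 5.2435e-01 s/km is conserved through the stack.
Layer 1: θ = 11.80°; offset = 15.6·tan 11.80° = 3.259 m.
Layer 2: sin θ = p·0.52 = 0.2727 → θ = 15.82°; offset = 15.7·tan 15.82° = 4.449 m.
Layer 3: sin θ = p·1.05 = 0.5506 → θ = 33.41°; offset = 26.7·tan 33.41° = 17.609 m.
Layer 4: sin θ = p·1.45 = 0.7603 → θ = 49.49°; offset = 26.2·tan 49.49° = 30.667 m.
Σ offsets = 55.984 m.

56 m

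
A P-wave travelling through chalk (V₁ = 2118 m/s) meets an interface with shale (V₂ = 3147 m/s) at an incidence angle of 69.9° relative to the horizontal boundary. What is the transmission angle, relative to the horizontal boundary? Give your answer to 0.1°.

59.3°

Angle from the normal: 90° − 69.9° = 20.1°.
Snell's law: sin θ₂ = (V₂/V₁)·sin θ₁ = (3147/2118)·sin 20.1° = 0.5106.
θ₂ = sin⁻¹(0.5106) = 30.71° (from vertical).
From the interface: 90° − 30.71° = 59.29°.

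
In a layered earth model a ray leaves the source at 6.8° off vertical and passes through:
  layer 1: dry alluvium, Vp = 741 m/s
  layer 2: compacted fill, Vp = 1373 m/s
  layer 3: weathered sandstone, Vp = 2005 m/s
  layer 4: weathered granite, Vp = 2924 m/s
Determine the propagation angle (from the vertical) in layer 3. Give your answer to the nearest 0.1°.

18.7°

Snell's law across each interface conserves sin θ / V, so sin θ_3 = V_3·sin θ₁/V₁.
sin θ_3 = 2005 × sin 6.8° / 741 = 0.3204.
θ_3 = 18.69° from the vertical.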